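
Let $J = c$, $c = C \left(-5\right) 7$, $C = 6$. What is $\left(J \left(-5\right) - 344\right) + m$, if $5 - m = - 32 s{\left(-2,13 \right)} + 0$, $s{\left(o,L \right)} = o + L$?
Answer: $1063$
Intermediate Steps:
$s{\left(o,L \right)} = L + o$
$c = -210$ ($c = 6 \left(-5\right) 7 = \left(-30\right) 7 = -210$)
$J = -210$
$m = 357$ ($m = 5 - \left(- 32 \left(13 - 2\right) + 0\right) = 5 - \left(\left(-32\right) 11 + 0\right) = 5 - \left(-352 + 0\right) = 5 - -352 = 5 + 352 = 357$)
$\left(J \left(-5\right) - 344\right) + m = \left(\left(-210\right) \left(-5\right) - 344\right) + 357 = \left(1050 - 344\right) + 357 = 706 + 357 = 1063$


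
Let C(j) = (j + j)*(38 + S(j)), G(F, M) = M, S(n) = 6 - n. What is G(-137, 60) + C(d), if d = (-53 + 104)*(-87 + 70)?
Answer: -1579614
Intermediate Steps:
d = -867 (d = 51*(-17) = -867)
C(j) = 2*j*(44 - j) (C(j) = (j + j)*(38 + (6 - j)) = (2*j)*(44 - j) = 2*j*(44 - j))
G(-137, 60) + C(d) = 60 + 2*(-867)*(44 - 1*(-867)) = 60 + 2*(-867)*(44 + 867) = 60 + 2*(-867)*911 = 60 - 1579674 = -1579614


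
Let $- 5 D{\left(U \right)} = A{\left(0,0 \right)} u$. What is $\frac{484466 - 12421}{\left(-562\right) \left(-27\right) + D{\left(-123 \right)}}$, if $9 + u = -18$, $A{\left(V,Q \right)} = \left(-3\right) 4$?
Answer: $\frac{2360225}{75546} \approx 31.242$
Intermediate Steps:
$A{\left(V,Q \right)} = -12$
$u = -27$ ($u = -9 - 18 = -27$)
$D{\left(U \right)} = - \frac{324}{5}$ ($D{\left(U \right)} = - \frac{\left(-12\right) \left(-27\right)}{5} = \left(- \frac{1}{5}\right) 324 = - \frac{324}{5}$)
$\frac{484466 - 12421}{\left(-562\right) \left(-27\right) + D{\left(-123 \right)}} = \frac{484466 - 12421}{\left(-562\right) \left(-27\right) - \frac{324}{5}} = \frac{472045}{15174 - \frac{324}{5}} = \frac{472045}{\frac{75546}{5}} = 472045 \cdot \frac{5}{75546} = \frac{2360225}{75546}$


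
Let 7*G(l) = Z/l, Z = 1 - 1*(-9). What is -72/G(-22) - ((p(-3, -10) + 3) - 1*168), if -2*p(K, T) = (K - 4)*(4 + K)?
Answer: 12703/10 ≈ 1270.3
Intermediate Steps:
p(K, T) = -(-4 + K)*(4 + K)/2 (p(K, T) = -(K - 4)*(4 + K)/2 = -(-4 + K)*(4 + K)/2)
Z = 10 (Z = 1 + 9 = 10)
G(l) = 10/(7*l) (G(l) = (10/l)/7 = 10/(7*l))
-72/G(-22) - ((p(-3, -10) + 3) - 1*168) = -72/((10/7)/(-22)) - (((8 - ½*(-3)²) + 3) - 1*168) = -72/((10/7)*(-1/22)) - (((8 - ½*9) + 3) - 168) = -72/(-5/77) - (((8 - 9/2) + 3) - 168) = -72*(-77/5) - ((7/2 + 3) - 168) = 5544/5 - (13/2 - 168) = 5544/5 - 1*(-323/2) = 5544/5 + 323/2 = 12703/10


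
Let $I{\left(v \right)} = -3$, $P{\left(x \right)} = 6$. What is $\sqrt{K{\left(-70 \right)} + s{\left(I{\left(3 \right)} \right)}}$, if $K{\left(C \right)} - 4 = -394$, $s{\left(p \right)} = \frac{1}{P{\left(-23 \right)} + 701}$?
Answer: $\frac{i \sqrt{194940403}}{707} \approx 19.748 i$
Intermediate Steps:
$s{\left(p \right)} = \frac{1}{707}$ ($s{\left(p \right)} = \frac{1}{6 + 701} = \frac{1}{707}$)
$K{\left(C \right)} = -390$ ($K{\left(C \right)} = 4 - 394 = -390$)
$\sqrt{K{\left(-70 \right)} + s{\left(I{\left(3 \right)} \right)}} = \sqrt{-390 + \frac{1}{707}} = \sqrt{- \frac{275729}{707}} = \frac{i \sqrt{194940403}}{707}$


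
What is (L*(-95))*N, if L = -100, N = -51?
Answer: -484500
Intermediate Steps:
(L*(-95))*N = -100*(-95)*(-51) = 9500*(-51) = -484500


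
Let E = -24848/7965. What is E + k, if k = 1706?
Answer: 13563442/7965 ≈ 1702.9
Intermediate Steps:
E = -24848/7965 (E = -24848*1/7965 = -24848/7965 ≈ -3.1196)
E + k = -24848/7965 + 1706 = 13563442/7965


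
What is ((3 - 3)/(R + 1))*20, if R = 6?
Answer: 0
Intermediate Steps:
((3 - 3)/(R + 1))*20 = ((3 - 3)/(6 + 1))*20 = (0/7)*20 = (0*(⅐))*20 = 0*20 = 0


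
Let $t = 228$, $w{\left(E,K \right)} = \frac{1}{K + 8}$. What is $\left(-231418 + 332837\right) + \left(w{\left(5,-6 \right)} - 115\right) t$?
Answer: $75313$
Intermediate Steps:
$w{\left(E,K \right)} = \frac{1}{8 + K}$
$\left(-231418 + 332837\right) + \left(w{\left(5,-6 \right)} - 115\right) t = \left(-231418 + 332837\right) + \left(\frac{1}{8 - 6} - 115\right) 228 = 101419 + \left(\frac{1}{2} - 115\right) 228 = 101419 - 26106 = 75313$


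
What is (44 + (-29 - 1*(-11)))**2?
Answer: 676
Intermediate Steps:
(44 + (-29 - 1*(-11)))**2 = (44 + (-29 + 11))**2 = (44 - 18)**2 = 26**2 = 676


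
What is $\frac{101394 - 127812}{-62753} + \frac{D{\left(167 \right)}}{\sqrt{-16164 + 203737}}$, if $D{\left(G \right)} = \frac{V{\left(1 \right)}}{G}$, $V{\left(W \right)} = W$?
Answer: $\frac{26418}{62753} + \frac{\sqrt{187573}}{31324691} \approx 0.421$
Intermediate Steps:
$D{\left(G \right)} = \frac{1}{G}$ ($D{\left(G \right)} = 1 \frac{1}{G} = \frac{1}{G}$)
$\frac{101394 - 127812}{-62753} + \frac{D{\left(167 \right)}}{\sqrt{-16164 + 203737}} = \frac{101394 - 127812}{-62753} + \frac{1}{167 \sqrt{-16164 + 203737}} = \left(-26418\right) \left(- \frac{1}{62753}\right) + \frac{1}{167 \sqrt{187573}} = \frac{26418}{62753} + \frac{\frac{1}{187573} \sqrt{187573}}{167} = \frac{26418}{62753} + \frac{\sqrt{187573}}{31324691}$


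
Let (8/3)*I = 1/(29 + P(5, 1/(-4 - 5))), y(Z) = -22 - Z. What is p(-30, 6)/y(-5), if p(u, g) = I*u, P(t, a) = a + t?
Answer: 81/4148 ≈ 0.019527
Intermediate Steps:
I = 27/2440 (I = 3/(8*(29 + (1/(-4 - 5) + 5))) = 3/(8*(29 + (1/(-9) + 5))) = 3/(8*(29 + (-⅑ + 5))) = 3/(8*(29 + 44/9)) = 3/(8*(305/9)) = (3/8)*(9/305) = 27/2440 ≈ 0.011066)
p(u, g) = 27*u/2440
p(-30, 6)/y(-5) = ((27/2440)*(-30))/(-22 - 1*(-5)) = -81/(244*(-22 + 5)) = -81/244/(-17) = -81/244*(-1/17) = 81/4148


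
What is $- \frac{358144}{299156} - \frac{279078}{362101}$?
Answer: $- \frac{53293039678}{27081171689} \approx -1.9679$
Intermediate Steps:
$- \frac{358144}{299156} - \frac{279078}{362101} = \left(-358144\right) \frac{1}{299156} - \frac{279078}{362101} = - \frac{89536}{74789} - \frac{279078}{362101} = - \frac{53293039678}{27081171689}$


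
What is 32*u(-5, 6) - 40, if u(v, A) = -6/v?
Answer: -8/5 ≈ -1.6000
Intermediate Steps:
32*u(-5, 6) - 40 = 32*(-6/(-5)) - 40 = 32*(-6*(-⅕)) - 40 = 32*(6/5) - 40 = 192/5 - 40 = -8/5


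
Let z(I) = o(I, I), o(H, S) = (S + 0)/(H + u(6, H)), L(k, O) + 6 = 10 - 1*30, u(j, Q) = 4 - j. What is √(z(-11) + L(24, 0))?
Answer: I*√4251/13 ≈ 5.0154*I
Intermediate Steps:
L(k, O) = -26 (L(k, O) = -6 + (10 - 1*30) = -6 + (10 - 30) = -6 - 20 = -26)
o(H, S) = S/(-2 + H) (o(H, S) = (S + 0)/(H + (4 - 1*6)) = S/(H + (4 - 6)) = S/(H - 2) = S/(-2 + H))
z(I) = I/(-2 + I)
√(z(-11) + L(24, 0)) = √(-11/(-2 - 11) - 26) = √(-11/(-13) - 26) = √(-11*(-1/13) - 26) = √(11/13 - 26) = √(-327/13) = I*√4251/13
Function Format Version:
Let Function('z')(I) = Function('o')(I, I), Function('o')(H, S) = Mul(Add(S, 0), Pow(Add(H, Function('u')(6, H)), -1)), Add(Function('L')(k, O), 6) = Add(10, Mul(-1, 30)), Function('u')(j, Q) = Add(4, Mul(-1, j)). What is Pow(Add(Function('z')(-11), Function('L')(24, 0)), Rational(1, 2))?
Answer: Mul(Rational(1, 13), I, Pow(4251, Rational(1, 2))) ≈ Mul(5.0154, I)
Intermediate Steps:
Function('L')(k, O) = -26 (Function('L')(k, O) = Add(-6, Add(10, Mul(-1, 30))) = Add(-6, Add(10, -30)) = Add(-6, -20) = -26)
Function('o')(H, S) = Mul(S, Pow(Add(-2, H), -1)) (Function('o')(H, S) = Mul(Add(S, 0), Pow(Add(H, Add(4, Mul(-1, 6))), -1)) = Mul(S, Pow(Add(H, Add(4, -6)), -1)) = Mul(S, Pow(Add(H, -2), -1)) = Mul(S, Pow(Add(-2, H), -1)))
Function('z')(I) = Mul(I, Pow(Add(-2, I), -1))
Pow(Add(Function('z')(-11), Function('L')(24, 0)), Rational(1, 2)) = Pow(Add(Mul(-11, Pow(Add(-2, -11), -1)), -26), Rational(1, 2)) = Pow(Add(Mul(-11, Pow(-13, -1)), -26), Rational(1, 2)) = Pow(Add(Mul(-11, Rational(-1, 13)), -26), Rational(1, 2)) = Pow(Add(Rational(11, 13), -26), Rational(1, 2)) = Pow(Rational(-327, 13), Rational(1, 2)) = Mul(Rational(1, 13), I, Pow(4251, Rational(1, 2)))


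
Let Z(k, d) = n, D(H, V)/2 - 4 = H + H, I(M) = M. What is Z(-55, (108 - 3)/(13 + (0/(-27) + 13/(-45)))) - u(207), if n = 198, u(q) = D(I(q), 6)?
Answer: -638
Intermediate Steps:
D(H, V) = 8 + 4*H (D(H, V) = 8 + 2*(H + H) = 8 + 2*(2*H) = 8 + 4*H)
u(q) = 8 + 4*q
Z(k, d) = 198
Z(-55, (108 - 3)/(13 + (0/(-27) + 13/(-45)))) - u(207) = 198 - (8 + 4*207) = 198 - (8 + 828) = 198 - 1*836 = 198 - 836 = -638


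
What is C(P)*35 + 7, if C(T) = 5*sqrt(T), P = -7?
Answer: 7 + 175*I*sqrt(7) ≈ 7.0 + 463.01*I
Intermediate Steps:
C(P)*35 + 7 = (5*sqrt(-7))*35 + 7 = (5*(I*sqrt(7)))*35 + 7 = (5*I*sqrt(7))*35 + 7 = 175*I*sqrt(7) + 7 = 7 + 175*I*sqrt(7)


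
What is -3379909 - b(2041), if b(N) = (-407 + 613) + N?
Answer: -3382156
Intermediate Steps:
b(N) = 206 + N
-3379909 - b(2041) = -3379909 - (206 + 2041) = -3379909 - 1*2247 = -3379909 - 2247 = -3382156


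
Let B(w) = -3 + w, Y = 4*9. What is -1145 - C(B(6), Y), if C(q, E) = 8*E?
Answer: -1433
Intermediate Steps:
Y = 36
-1145 - C(B(6), Y) = -1145 - 8*36 = -1145 - 1*288 = -1145 - 288 = -1433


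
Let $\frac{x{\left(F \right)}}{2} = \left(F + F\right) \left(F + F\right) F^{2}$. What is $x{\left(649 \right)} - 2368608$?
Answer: $1419279890600$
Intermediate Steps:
$x{\left(F \right)} = 8 F^{4}$ ($x{\left(F \right)} = 2 \left(F + F\right) \left(F + F\right) F^{2} = 2 \cdot 2 F 2 F F^{2} = 2 \cdot 4 F^{2} F^{2} = 2 \cdot 4 F^{4} = 8 F^{4}$)
$x{\left(649 \right)} - 2368608 = 8 \cdot 649^{4} - 2368608 = 8 \cdot 177410282401 - 2368608 = 1419282259208 - 2368608 = 1419279890600$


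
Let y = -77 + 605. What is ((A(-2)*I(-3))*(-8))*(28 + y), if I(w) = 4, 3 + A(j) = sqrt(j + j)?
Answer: 53376 - 35584*I ≈ 53376.0 - 35584.0*I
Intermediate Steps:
A(j) = -3 + sqrt(2)*sqrt(j) (A(j) = -3 + sqrt(j + j) = -3 + sqrt(2*j) = -3 + sqrt(2)*sqrt(j))
y = 528
((A(-2)*I(-3))*(-8))*(28 + y) = (((-3 + sqrt(2)*sqrt(-2))*4)*(-8))*(28 + 528) = (((-3 + sqrt(2)*(I*sqrt(2)))*4)*(-8))*556 = (((-3 + 2*I)*4)*(-8))*556 = ((-12 + 8*I)*(-8))*556 = (96 - 64*I)*556 = 53376 - 35584*I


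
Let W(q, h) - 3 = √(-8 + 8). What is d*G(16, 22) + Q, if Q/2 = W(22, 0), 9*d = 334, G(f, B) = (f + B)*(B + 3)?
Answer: 317354/9 ≈ 35262.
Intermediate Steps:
G(f, B) = (3 + B)*(B + f) (G(f, B) = (B + f)*(3 + B) = (3 + B)*(B + f))
d = 334/9 (d = (⅑)*334 = 334/9 ≈ 37.111)
W(q, h) = 3 (W(q, h) = 3 + √(-8 + 8) = 3 + √0 = 3 + 0 = 3)
Q = 6 (Q = 2*3 = 6)
d*G(16, 22) + Q = 334*(22² + 3*22 + 3*16 + 22*16)/9 + 6 = 334*(484 + 66 + 48 + 352)/9 + 6 = (334/9)*950 + 6 = 317300/9 + 6 = 317354/9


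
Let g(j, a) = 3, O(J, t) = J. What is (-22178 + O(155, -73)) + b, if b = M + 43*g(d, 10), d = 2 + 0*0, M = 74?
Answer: -21820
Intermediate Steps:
d = 2 (d = 2 + 0 = 2)
b = 203 (b = 74 + 43*3 = 74 + 129 = 203)
(-22178 + O(155, -73)) + b = (-22178 + 155) + 203 = -22023 + 203 = -21820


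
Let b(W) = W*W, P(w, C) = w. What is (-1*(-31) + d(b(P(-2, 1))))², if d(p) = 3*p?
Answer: 1849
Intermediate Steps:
b(W) = W²
(-1*(-31) + d(b(P(-2, 1))))² = (-1*(-31) + 3*(-2)²)² = (31 + 3*4)² = (31 + 12)² = 43² = 1849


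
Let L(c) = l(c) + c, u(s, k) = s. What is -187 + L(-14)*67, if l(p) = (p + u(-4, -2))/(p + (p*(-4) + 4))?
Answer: -26478/23 ≈ -1151.2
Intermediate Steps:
l(p) = (-4 + p)/(4 - 3*p) (l(p) = (p - 4)/(p + (p*(-4) + 4)) = (-4 + p)/(p + (-4*p + 4)) = (-4 + p)/(p + (4 - 4*p)) = (-4 + p)/(4 - 3*p))
L(c) = c + (4 - c)/(-4 + 3*c) (L(c) = (4 - c)/(-4 + 3*c) + c = c + (4 - c)/(-4 + 3*c))
-187 + L(-14)*67 = -187 + ((4 - 1*(-14) - 14*(-4 + 3*(-14)))/(-4 + 3*(-14)))*67 = -187 + ((4 + 14 - 14*(-4 - 42))/(-4 - 42))*67 = -187 + ((4 + 14 - 14*(-46))/(-46))*67 = -187 - (4 + 14 + 644)/46*67 = -187 - 1/46*662*67 = -187 - 331/23*67 = -187 - 22177/23 = -26478/23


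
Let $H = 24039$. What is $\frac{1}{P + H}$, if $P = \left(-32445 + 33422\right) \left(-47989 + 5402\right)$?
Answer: $- \frac{1}{41583460} \approx -2.4048 \cdot 10^{-8}$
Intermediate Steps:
$P = -41607499$ ($P = 977 \left(-42587\right) = -41607499$)
$\frac{1}{P + H} = \frac{1}{-41607499 + 24039} = \frac{1}{-41583460} = - \frac{1}{41583460}$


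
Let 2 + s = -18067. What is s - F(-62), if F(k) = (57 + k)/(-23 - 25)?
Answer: -867317/48 ≈ -18069.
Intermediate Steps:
s = -18069 (s = -2 - 18067 = -18069)
F(k) = -19/16 - k/48 (F(k) = (57 + k)/(-48) = (57 + k)*(-1/48) = -19/16 - k/48)
s - F(-62) = -18069 - (-19/16 - 1/48*(-62)) = -18069 - (-19/16 + 31/24) = -18069 - 1*5/48 = -18069 - 5/48 = -867317/48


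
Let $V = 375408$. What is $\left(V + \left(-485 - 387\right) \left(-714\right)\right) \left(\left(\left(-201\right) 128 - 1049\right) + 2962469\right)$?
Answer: $2929867587072$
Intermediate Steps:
$\left(V + \left(-485 - 387\right) \left(-714\right)\right) \left(\left(\left(-201\right) 128 - 1049\right) + 2962469\right) = \left(375408 + \left(-485 - 387\right) \left(-714\right)\right) \left(\left(\left(-201\right) 128 - 1049\right) + 2962469\right) = \left(375408 - -622608\right) \left(\left(-25728 - 1049\right) + 2962469\right) = \left(375408 + 622608\right) \left(-26777 + 2962469\right) = 998016 \cdot 2935692 = 2929867587072$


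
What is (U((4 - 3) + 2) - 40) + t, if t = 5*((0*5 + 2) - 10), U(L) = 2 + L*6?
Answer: -60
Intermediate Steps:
U(L) = 2 + 6*L
t = -40 (t = 5*((0 + 2) - 10) = 5*(2 - 10) = 5*(-8) = -40)
(U((4 - 3) + 2) - 40) + t = ((2 + 6*((4 - 3) + 2)) - 40) - 40 = ((2 + 6*(1 + 2)) - 40) - 40 = ((2 + 6*3) - 40) - 40 = ((2 + 18) - 40) - 40 = (20 - 40) - 40 = -20 - 40 = -60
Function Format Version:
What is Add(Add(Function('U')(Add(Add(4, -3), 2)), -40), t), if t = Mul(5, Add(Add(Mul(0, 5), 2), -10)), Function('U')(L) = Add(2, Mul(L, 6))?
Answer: -60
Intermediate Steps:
Function('U')(L) = Add(2, Mul(6, L))
t = -40 (t = Mul(5, Add(Add(0, 2), -10)) = Mul(5, Add(2, -10)) = Mul(5, -8) = -40)
Add(Add(Function('U')(Add(Add(4, -3), 2)), -40), t) = Add(Add(Add(2, Mul(6, Add(Add(4, -3), 2))), -40), -40) = Add(Add(Add(2, Mul(6, Add(1, 2))), -40), -40) = Add(Add(Add(2, Mul(6, 3)), -40), -40) = Add(Add(Add(2, 18), -40), -40) = Add(Add(20, -40), -40) = Add(-20, -40) = -60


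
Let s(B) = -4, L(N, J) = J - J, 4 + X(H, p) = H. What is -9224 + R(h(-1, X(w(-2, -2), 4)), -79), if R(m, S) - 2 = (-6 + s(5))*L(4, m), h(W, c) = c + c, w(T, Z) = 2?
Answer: -9222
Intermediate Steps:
X(H, p) = -4 + H
L(N, J) = 0
h(W, c) = 2*c
R(m, S) = 2 (R(m, S) = 2 + (-6 - 4)*0 = 2 - 10*0 = 2 + 0 = 2)
-9224 + R(h(-1, X(w(-2, -2), 4)), -79) = -9224 + 2 = -9222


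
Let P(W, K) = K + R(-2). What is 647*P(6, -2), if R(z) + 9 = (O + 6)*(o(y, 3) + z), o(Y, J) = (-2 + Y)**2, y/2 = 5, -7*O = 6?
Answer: 1394285/7 ≈ 1.9918e+5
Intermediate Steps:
O = -6/7 (O = -1/7*6 = -6/7 ≈ -0.85714)
y = 10 (y = 2*5 = 10)
R(z) = 2241/7 + 36*z/7 (R(z) = -9 + (-6/7 + 6)*((-2 + 10)**2 + z) = -9 + 36*(8**2 + z)/7 = -9 + 36*(64 + z)/7 = -9 + (2304/7 + 36*z/7) = 2241/7 + 36*z/7)
P(W, K) = 2169/7 + K (P(W, K) = K + (2241/7 + (36/7)*(-2)) = K + (2241/7 - 72/7) = K + 2169/7 = 2169/7 + K)
647*P(6, -2) = 647*(2169/7 - 2) = 647*(2155/7) = 1394285/7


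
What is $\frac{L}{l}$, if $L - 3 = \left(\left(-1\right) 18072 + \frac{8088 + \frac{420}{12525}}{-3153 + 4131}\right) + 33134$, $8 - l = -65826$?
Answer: $\frac{6154642229}{26881009710} \approx 0.22896$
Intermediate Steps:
$l = 65834$ ($l = 8 - -65826 = 8 + 65826 = 65834$)
$L = \frac{6154642229}{408315}$ ($L = 3 + \left(\left(\left(-1\right) 18072 + \frac{8088 + \frac{420}{12525}}{-3153 + 4131}\right) + 33134\right) = 3 + \left(\left(-18072 + \frac{8088 + 420 \cdot \frac{1}{12525}}{978}\right) + 33134\right) = 3 + \left(\left(-18072 + \left(8088 + \frac{28}{835}\right) \frac{1}{978}\right) + 33134\right) = 3 + \left(\left(-18072 + \frac{6753508}{835} \cdot \frac{1}{978}\right) + 33134\right) = 3 + \left(\left(-18072 + \frac{3376754}{408315}\right) + 33134\right) = 3 + \left(- \frac{7375691926}{408315} + 33134\right) = 3 + \frac{6153417284}{408315} = \frac{6154642229}{408315} \approx 15073.0$)
$\frac{L}{l} = \frac{6154642229}{408315 \cdot 65834} = \frac{6154642229}{408315} \cdot \frac{1}{65834} = \frac{6154642229}{26881009710}$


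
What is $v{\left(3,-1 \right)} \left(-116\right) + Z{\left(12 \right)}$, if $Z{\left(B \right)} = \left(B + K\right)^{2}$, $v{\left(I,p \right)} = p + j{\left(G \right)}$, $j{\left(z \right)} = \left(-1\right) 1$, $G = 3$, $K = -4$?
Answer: $296$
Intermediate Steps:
$j{\left(z \right)} = -1$
$v{\left(I,p \right)} = -1 + p$ ($v{\left(I,p \right)} = p - 1 = -1 + p$)
$Z{\left(B \right)} = \left(-4 + B\right)^{2}$ ($Z{\left(B \right)} = \left(B - 4\right)^{2} = \left(-4 + B\right)^{2}$)
$v{\left(3,-1 \right)} \left(-116\right) + Z{\left(12 \right)} = \left(-1 - 1\right) \left(-116\right) + \left(-4 + 12\right)^{2} = \left(-2\right) \left(-116\right) + 8^{2} = 232 + 64 = 296$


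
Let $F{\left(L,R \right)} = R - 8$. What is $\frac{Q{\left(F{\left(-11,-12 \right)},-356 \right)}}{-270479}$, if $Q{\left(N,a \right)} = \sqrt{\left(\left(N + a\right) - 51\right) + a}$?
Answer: $- \frac{3 i \sqrt{87}}{270479} \approx - 0.00010345 i$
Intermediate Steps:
$F{\left(L,R \right)} = -8 + R$
$Q{\left(N,a \right)} = \sqrt{-51 + N + 2 a}$ ($Q{\left(N,a \right)} = \sqrt{\left(-51 + N + a\right) + a} = \sqrt{-51 + N + 2 a}$)
$\frac{Q{\left(F{\left(-11,-12 \right)},-356 \right)}}{-270479} = \frac{\sqrt{-51 - 20 + 2 \left(-356\right)}}{-270479} = \sqrt{-51 - 20 - 712} \left(- \frac{1}{270479}\right) = \sqrt{-783} \left(- \frac{1}{270479}\right) = 3 i \sqrt{87} \left(- \frac{1}{270479}\right) = - \frac{3 i \sqrt{87}}{270479}$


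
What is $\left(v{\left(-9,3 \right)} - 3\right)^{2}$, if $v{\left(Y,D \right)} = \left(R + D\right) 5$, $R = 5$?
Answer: $1369$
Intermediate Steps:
$v{\left(Y,D \right)} = 25 + 5 D$ ($v{\left(Y,D \right)} = \left(5 + D\right) 5 = 25 + 5 D$)
$\left(v{\left(-9,3 \right)} - 3\right)^{2} = \left(\left(25 + 5 \cdot 3\right) - 3\right)^{2} = \left(\left(25 + 15\right) + \left(-18 + 15\right)\right)^{2} = \left(40 - 3\right)^{2} = 37^{2} = 1369$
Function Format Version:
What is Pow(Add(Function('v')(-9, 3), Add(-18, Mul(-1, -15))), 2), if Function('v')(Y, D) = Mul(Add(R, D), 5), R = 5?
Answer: 1369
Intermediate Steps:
Function('v')(Y, D) = Add(25, Mul(5, D)) (Function('v')(Y, D) = Mul(Add(5, D), 5) = Add(25, Mul(5, D)))
Pow(Add(Function('v')(-9, 3), Add(-18, Mul(-1, -15))), 2) = Pow(Add(Add(25, Mul(5, 3)), Add(-18, Mul(-1, -15))), 2) = Pow(Add(Add(25, 15), Add(-18, 15)), 2) = Pow(Add(40, -3), 2) = Pow(37, 2) = 1369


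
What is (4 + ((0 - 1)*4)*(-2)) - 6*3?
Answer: -6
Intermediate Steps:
(4 + ((0 - 1)*4)*(-2)) - 6*3 = (4 - 1*4*(-2)) - 18 = (4 - 4*(-2)) - 18 = (4 + 8) - 18 = 12 - 18 = -6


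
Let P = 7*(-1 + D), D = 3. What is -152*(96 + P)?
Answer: -16720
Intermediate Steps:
P = 14 (P = 7*(-1 + 3) = 7*2 = 14)
-152*(96 + P) = -152*(96 + 14) = -152*110 = -16720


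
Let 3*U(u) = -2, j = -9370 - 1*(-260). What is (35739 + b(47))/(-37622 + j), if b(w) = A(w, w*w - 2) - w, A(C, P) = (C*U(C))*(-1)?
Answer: -7655/10014 ≈ -0.76443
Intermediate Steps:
j = -9110 (j = -9370 + 260 = -9110)
U(u) = -⅔ (U(u) = (⅓)*(-2) = -⅔)
A(C, P) = 2*C/3 (A(C, P) = (C*(-⅔))*(-1) = -2*C/3*(-1) = 2*C/3)
b(w) = -w/3 (b(w) = 2*w/3 - w = -w/3)
(35739 + b(47))/(-37622 + j) = (35739 - ⅓*47)/(-37622 - 9110) = (35739 - 47/3)/(-46732) = (107170/3)*(-1/46732) = -7655/10014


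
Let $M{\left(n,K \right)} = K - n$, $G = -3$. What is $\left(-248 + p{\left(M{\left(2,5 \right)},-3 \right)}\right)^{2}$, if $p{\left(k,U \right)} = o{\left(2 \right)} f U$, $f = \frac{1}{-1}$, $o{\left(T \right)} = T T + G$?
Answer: $60025$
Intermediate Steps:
$o{\left(T \right)} = -3 + T^{2}$ ($o{\left(T \right)} = T T - 3 = T^{2} - 3 = -3 + T^{2}$)
$f = -1$
$p{\left(k,U \right)} = - U$ ($p{\left(k,U \right)} = \left(-3 + 2^{2}\right) \left(-1\right) U = \left(-3 + 4\right) \left(-1\right) U = 1 \left(-1\right) U = - U$)
$\left(-248 + p{\left(M{\left(2,5 \right)},-3 \right)}\right)^{2} = \left(-248 - -3\right)^{2} = \left(-248 + 3\right)^{2} = \left(-245\right)^{2} = 60025$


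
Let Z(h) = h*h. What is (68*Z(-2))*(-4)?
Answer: -1088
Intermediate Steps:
Z(h) = h²
(68*Z(-2))*(-4) = (68*(-2)²)*(-4) = (68*4)*(-4) = 272*(-4) = -1088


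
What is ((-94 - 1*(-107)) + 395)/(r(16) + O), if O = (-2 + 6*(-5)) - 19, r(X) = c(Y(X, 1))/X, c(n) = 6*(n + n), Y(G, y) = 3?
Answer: -544/65 ≈ -8.3692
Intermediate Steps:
c(n) = 12*n (c(n) = 6*(2*n) = 12*n)
r(X) = 36/X (r(X) = (12*3)/X = 36/X)
O = -51 (O = (-2 - 30) - 19 = -32 - 19 = -51)
((-94 - 1*(-107)) + 395)/(r(16) + O) = ((-94 - 1*(-107)) + 395)/(36/16 - 51) = ((-94 + 107) + 395)/(36*(1/16) - 51) = (13 + 395)/(9/4 - 51) = 408/(-195/4) = 408*(-4/195) = -544/65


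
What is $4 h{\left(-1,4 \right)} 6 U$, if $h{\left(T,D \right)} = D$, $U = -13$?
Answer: $-1248$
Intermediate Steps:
$4 h{\left(-1,4 \right)} 6 U = 4 \cdot 4 \cdot 6 \left(-13\right) = 16 \cdot 6 \left(-13\right) = 96 \left(-13\right) = -1248$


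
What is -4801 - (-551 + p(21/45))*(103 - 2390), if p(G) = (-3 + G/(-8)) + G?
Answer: -152503817/120 ≈ -1.2709e+6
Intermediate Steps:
p(G) = -3 + 7*G/8 (p(G) = (-3 + G*(-1/8)) + G = (-3 - G/8) + G = -3 + 7*G/8)
-4801 - (-551 + p(21/45))*(103 - 2390) = -4801 - (-551 + (-3 + 7*(21/45)/8))*(103 - 2390) = -4801 - (-551 + (-3 + 7*(21*(1/45))/8))*(-2287) = -4801 - (-551 + (-3 + (7/8)*(7/15)))*(-2287) = -4801 - (-551 + (-3 + 49/120))*(-2287) = -4801 - (-551 - 311/120)*(-2287) = -4801 - (-66431)*(-2287)/120 = -4801 - 1*151927697/120 = -4801 - 151927697/120 = -152503817/120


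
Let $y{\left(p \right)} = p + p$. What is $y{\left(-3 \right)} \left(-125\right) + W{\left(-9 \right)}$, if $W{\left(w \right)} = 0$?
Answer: $750$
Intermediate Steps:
$y{\left(p \right)} = 2 p$
$y{\left(-3 \right)} \left(-125\right) + W{\left(-9 \right)} = 2 \left(-3\right) \left(-125\right) + 0 = \left(-6\right) \left(-125\right) + 0 = 750 + 0 = 750$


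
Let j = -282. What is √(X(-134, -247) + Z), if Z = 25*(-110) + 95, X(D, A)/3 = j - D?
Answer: I*√3099 ≈ 55.669*I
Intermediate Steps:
X(D, A) = -846 - 3*D (X(D, A) = 3*(-282 - D) = -846 - 3*D)
Z = -2655 (Z = -2750 + 95 = -2655)
√(X(-134, -247) + Z) = √((-846 - 3*(-134)) - 2655) = √((-846 + 402) - 2655) = √(-444 - 2655) = √(-3099) = I*√3099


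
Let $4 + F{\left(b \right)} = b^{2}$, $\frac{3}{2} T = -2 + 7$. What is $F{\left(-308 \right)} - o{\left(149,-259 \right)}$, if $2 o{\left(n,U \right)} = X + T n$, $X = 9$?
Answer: $\frac{567643}{6} \approx 94607.0$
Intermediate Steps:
$T = \frac{10}{3}$ ($T = \frac{2 \left(-2 + 7\right)}{3} = \frac{2}{3} \cdot 5 = \frac{10}{3} \approx 3.3333$)
$o{\left(n,U \right)} = \frac{9}{2} + \frac{5 n}{3}$ ($o{\left(n,U \right)} = \frac{9 + \frac{10 n}{3}}{2} = \frac{9}{2} + \frac{5 n}{3}$)
$F{\left(b \right)} = -4 + b^{2}$
$F{\left(-308 \right)} - o{\left(149,-259 \right)} = \left(-4 + \left(-308\right)^{2}\right) - \left(\frac{9}{2} + \frac{5}{3} \cdot 149\right) = \left(-4 + 94864\right) - \left(\frac{9}{2} + \frac{745}{3}\right) = 94860 - \frac{1517}{6} = \frac{567643}{6}$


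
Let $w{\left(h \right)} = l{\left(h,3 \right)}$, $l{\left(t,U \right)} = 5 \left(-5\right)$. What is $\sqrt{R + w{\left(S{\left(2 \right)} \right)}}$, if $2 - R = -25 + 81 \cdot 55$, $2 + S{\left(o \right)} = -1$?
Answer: $i \sqrt{4453} \approx 66.731 i$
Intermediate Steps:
$l{\left(t,U \right)} = -25$
$S{\left(o \right)} = -3$ ($S{\left(o \right)} = -2 - 1 = -3$)
$w{\left(h \right)} = -25$
$R = -4428$ ($R = 2 - \left(-25 + 81 \cdot 55\right) = 2 - \left(-25 + 4455\right) = 2 - 4430 = -4428$)
$\sqrt{R + w{\left(S{\left(2 \right)} \right)}} = \sqrt{-4428 - 25} = \sqrt{-4453} = i \sqrt{4453}$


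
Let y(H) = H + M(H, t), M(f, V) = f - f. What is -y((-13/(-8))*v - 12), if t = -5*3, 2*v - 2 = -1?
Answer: 179/16 ≈ 11.188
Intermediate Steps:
v = 1/2 (v = 1 + (1/2)*(-1) = 1 - 1/2 = 1/2 ≈ 0.50000)
t = -15
M(f, V) = 0
y(H) = H (y(H) = H + 0 = H)
-y((-13/(-8))*v - 12) = -(-13/(-8)*(1/2) - 12) = -(-13*(-1/8)*(1/2) - 12) = -((13/8)*(1/2) - 12) = -(13/16 - 12) = -1*(-179/16) = 179/16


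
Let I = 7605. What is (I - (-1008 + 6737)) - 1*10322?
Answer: -8446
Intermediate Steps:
(I - (-1008 + 6737)) - 1*10322 = (7605 - (-1008 + 6737)) - 1*10322 = (7605 - 1*5729) - 10322 = (7605 - 5729) - 10322 = 1876 - 10322 = -8446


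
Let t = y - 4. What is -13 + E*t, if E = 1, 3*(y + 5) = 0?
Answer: -22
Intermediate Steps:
y = -5 (y = -5 + (⅓)*0 = -5 + 0 = -5)
t = -9 (t = -5 - 4 = -9)
-13 + E*t = -13 + 1*(-9) = -13 - 9 = -22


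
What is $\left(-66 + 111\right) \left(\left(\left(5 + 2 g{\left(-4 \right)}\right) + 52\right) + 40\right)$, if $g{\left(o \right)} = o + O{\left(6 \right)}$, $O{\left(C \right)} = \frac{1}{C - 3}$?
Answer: $4035$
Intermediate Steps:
$O{\left(C \right)} = \frac{1}{-3 + C}$
$g{\left(o \right)} = \frac{1}{3} + o$ ($g{\left(o \right)} = o + \frac{1}{-3 + 6} = o + \frac{1}{3} = \frac{1}{3} + o$)
$\left(-66 + 111\right) \left(\left(\left(5 + 2 g{\left(-4 \right)}\right) + 52\right) + 40\right) = \left(-66 + 111\right) \left(\left(\left(5 + 2 \left(\frac{1}{3} - 4\right)\right) + 52\right) + 40\right) = 45 \left(\left(\left(5 + 2 \left(- \frac{11}{3}\right)\right) + 52\right) + 40\right) = 45 \left(\left(\left(5 - \frac{22}{3}\right) + 52\right) + 40\right) = 45 \left(\left(- \frac{7}{3} + 52\right) + 40\right) = 45 \left(\frac{149}{3} + 40\right) = 45 \cdot \frac{269}{3} = 4035$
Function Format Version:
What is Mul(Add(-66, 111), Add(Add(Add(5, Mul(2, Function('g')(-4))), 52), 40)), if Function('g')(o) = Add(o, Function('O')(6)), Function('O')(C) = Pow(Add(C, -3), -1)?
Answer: 4035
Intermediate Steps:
Function('O')(C) = Pow(Add(-3, C), -1)
Function('g')(o) = Add(Rational(1, 3), o) (Function('g')(o) = Add(o, Pow(Add(-3, 6), -1)) = Add(o, Pow(3, -1)) = Add(o, Rational(1, 3)) = Add(Rational(1, 3), o))
Mul(Add(-66, 111), Add(Add(Add(5, Mul(2, Function('g')(-4))), 52), 40)) = Mul(Add(-66, 111), Add(Add(Add(5, Mul(2, Add(Rational(1, 3), -4))), 52), 40)) = Mul(45, Add(Add(Add(5, Mul(2, Rational(-11, 3))), 52), 40)) = Mul(45, Add(Add(Add(5, Rational(-22, 3)), 52), 40)) = Mul(45, Add(Add(Rational(-7, 3), 52), 40)) = Mul(45, Add(Rational(149, 3), 40)) = Mul(45, Rational(269, 3)) = 4035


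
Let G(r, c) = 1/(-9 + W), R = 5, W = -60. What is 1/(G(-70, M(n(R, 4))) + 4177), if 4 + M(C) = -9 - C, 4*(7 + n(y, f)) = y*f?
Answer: 69/288212 ≈ 0.00023941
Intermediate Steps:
n(y, f) = -7 + f*y/4 (n(y, f) = -7 + (y*f)/4 = -7 + (f*y)/4 = -7 + f*y/4)
M(C) = -13 - C (M(C) = -4 + (-9 - C) = -13 - C)
G(r, c) = -1/69 (G(r, c) = 1/(-9 - 60) = 1/(-69) = -1/69)
1/(G(-70, M(n(R, 4))) + 4177) = 1/(-1/69 + 4177) = 1/(288212/69) = 69/288212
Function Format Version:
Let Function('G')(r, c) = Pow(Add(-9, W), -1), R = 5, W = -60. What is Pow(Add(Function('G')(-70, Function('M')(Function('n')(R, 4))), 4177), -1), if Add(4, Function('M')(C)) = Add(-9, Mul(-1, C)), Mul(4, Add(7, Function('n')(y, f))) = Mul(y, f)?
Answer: Rational(69, 288212) ≈ 0.00023941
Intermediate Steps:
Function('n')(y, f) = Add(-7, Mul(Rational(1, 4), f, y)) (Function('n')(y, f) = Add(-7, Mul(Rational(1, 4), Mul(y, f))) = Add(-7, Mul(Rational(1, 4), Mul(f, y))) = Add(-7, Mul(Rational(1, 4), f, y)))
Function('M')(C) = Add(-13, Mul(-1, C)) (Function('M')(C) = Add(-4, Add(-9, Mul(-1, C))) = Add(-13, Mul(-1, C)))
Function('G')(r, c) = Rational(-1, 69) (Function('G')(r, c) = Pow(Add(-9, -60), -1) = Pow(-69, -1) = Rational(-1, 69))
Pow(Add(Function('G')(-70, Function('M')(Function('n')(R, 4))), 4177), -1) = Pow(Add(Rational(-1, 69), 4177), -1) = Pow(Rational(288212, 69), -1) = Rational(69, 288212)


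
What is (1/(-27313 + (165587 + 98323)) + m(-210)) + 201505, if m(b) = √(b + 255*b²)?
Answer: 47675478486/236597 + √11245290 ≈ 2.0486e+5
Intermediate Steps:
(1/(-27313 + (165587 + 98323)) + m(-210)) + 201505 = (1/(-27313 + (165587 + 98323)) + √(-210*(1 + 255*(-210)))) + 201505 = (1/(-27313 + 263910) + √(-210*(1 - 53550))) + 201505 = (1/236597 + √(-210*(-53549))) + 201505 = (1/236597 + √11245290) + 201505 = 47675478486/236597 + √11245290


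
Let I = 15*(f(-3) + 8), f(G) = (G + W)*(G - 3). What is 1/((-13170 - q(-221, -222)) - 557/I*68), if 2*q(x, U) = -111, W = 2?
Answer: -210/2791921 ≈ -7.5217e-5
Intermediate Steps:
q(x, U) = -111/2 (q(x, U) = (1/2)*(-111) = -111/2)
f(G) = (-3 + G)*(2 + G) (f(G) = (G + 2)*(G - 3) = (2 + G)*(-3 + G) = (-3 + G)*(2 + G))
I = 210 (I = 15*((-6 + (-3)**2 - 1*(-3)) + 8) = 15*((-6 + 9 + 3) + 8) = 15*(6 + 8) = 15*14 = 210)
1/((-13170 - q(-221, -222)) - 557/I*68) = 1/((-13170 - 1*(-111/2)) - 557/210*68) = 1/((-13170 + 111/2) - 557*1/210*68) = 1/(-26229/2 - 557/210*68) = 1/(-26229/2 - 18938/105) = 1/(-2791921/210) = -210/2791921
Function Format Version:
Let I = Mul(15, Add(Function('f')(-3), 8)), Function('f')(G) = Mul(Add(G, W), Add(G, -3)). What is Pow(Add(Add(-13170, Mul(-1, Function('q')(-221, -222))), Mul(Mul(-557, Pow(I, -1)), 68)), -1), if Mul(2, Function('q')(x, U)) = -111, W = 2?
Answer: Rational(-210, 2791921) ≈ -7.5217e-5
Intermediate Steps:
Function('q')(x, U) = Rational(-111, 2) (Function('q')(x, U) = Mul(Rational(1, 2), -111) = Rational(-111, 2))
Function('f')(G) = Mul(Add(-3, G), Add(2, G)) (Function('f')(G) = Mul(Add(G, 2), Add(G, -3)) = Mul(Add(2, G), Add(-3, G)) = Mul(Add(-3, G), Add(2, G)))
I = 210 (I = Mul(15, Add(Add(-6, Pow(-3, 2), Mul(-1, -3)), 8)) = Mul(15, Add(Add(-6, 9, 3), 8)) = Mul(15, Add(6, 8)) = Mul(15, 14) = 210)
Pow(Add(Add(-13170, Mul(-1, Function('q')(-221, -222))), Mul(Mul(-557, Pow(I, -1)), 68)), -1) = Pow(Add(Add(-13170, Mul(-1, Rational(-111, 2))), Mul(Mul(-557, Pow(210, -1)), 68)), -1) = Pow(Add(Add(-13170, Rational(111, 2)), Mul(Mul(-557, Rational(1, 210)), 68)), -1) = Pow(Add(Rational(-26229, 2), Mul(Rational(-557, 210), 68)), -1) = Pow(Add(Rational(-26229, 2), Rational(-18938, 105)), -1) = Pow(Rational(-2791921, 210), -1) = Rational(-210, 2791921)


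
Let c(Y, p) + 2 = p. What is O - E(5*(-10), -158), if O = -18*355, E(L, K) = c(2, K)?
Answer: -6230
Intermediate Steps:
c(Y, p) = -2 + p
E(L, K) = -2 + K
O = -6390
O - E(5*(-10), -158) = -6390 - (-2 - 158) = -6390 - 1*(-160) = -6390 + 160 = -6230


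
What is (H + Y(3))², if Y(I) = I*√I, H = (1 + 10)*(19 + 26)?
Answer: 245052 + 2970*√3 ≈ 2.5020e+5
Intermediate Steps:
H = 495 (H = 11*45 = 495)
Y(I) = I^(3/2)
(H + Y(3))² = (495 + 3^(3/2))² = (495 + 3*√3)²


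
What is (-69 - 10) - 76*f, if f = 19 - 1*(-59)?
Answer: -6007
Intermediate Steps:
f = 78 (f = 19 + 59 = 78)
(-69 - 10) - 76*f = (-69 - 10) - 76*78 = -79 - 5928 = -6007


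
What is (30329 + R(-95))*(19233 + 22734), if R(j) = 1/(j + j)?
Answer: 241835215203/190 ≈ 1.2728e+9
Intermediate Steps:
R(j) = 1/(2*j)
(30329 + R(-95))*(19233 + 22734) = (30329 + (½)/(-95))*(19233 + 22734) = (30329 + (½)*(-1/95))*41967 = (30329 - 1/190)*41967 = (5762509/190)*41967 = 241835215203/190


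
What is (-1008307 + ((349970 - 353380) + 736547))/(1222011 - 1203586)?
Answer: -55034/3685 ≈ -14.935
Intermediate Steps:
(-1008307 + ((349970 - 353380) + 736547))/(1222011 - 1203586) = (-1008307 + (-3410 + 736547))/18425 = (-1008307 + 733137)*(1/18425) = -275170*1/18425 = -55034/3685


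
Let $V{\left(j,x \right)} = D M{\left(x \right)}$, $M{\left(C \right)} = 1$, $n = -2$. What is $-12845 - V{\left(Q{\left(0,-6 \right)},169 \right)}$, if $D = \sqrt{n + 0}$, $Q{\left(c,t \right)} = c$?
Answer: $-12845 - i \sqrt{2} \approx -12845.0 - 1.4142 i$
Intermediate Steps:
$D = i \sqrt{2}$ ($D = \sqrt{-2 + 0} = \sqrt{-2} = i \sqrt{2} \approx 1.4142 i$)
$V{\left(j,x \right)} = i \sqrt{2}$ ($V{\left(j,x \right)} = i \sqrt{2} \cdot 1 = i \sqrt{2}$)
$-12845 - V{\left(Q{\left(0,-6 \right)},169 \right)} = -12845 - i \sqrt{2}$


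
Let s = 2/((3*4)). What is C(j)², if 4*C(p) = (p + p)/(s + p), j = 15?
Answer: 2025/8281 ≈ 0.24454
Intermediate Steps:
s = ⅙ (s = 2/12 = 2*(1/12) = ⅙ ≈ 0.16667)
C(p) = p/(2*(⅙ + p)) (C(p) = ((p + p)/(⅙ + p))/4 = ((2*p)/(⅙ + p))/4 = (2*p/(⅙ + p))/4 = p/(2*(⅙ + p)))
C(j)² = (3*15/(1 + 6*15))² = (3*15/(1 + 90))² = (3*15/91)² = (3*15*(1/91))² = (45/91)² = 2025/8281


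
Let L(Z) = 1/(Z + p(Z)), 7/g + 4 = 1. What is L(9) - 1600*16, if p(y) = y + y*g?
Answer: -76801/3 ≈ -25600.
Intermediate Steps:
g = -7/3 (g = 7/(-4 + 1) = 7/(-3) = 7*(-⅓) = -7/3 ≈ -2.3333)
p(y) = -4*y/3 (p(y) = y + y*(-7/3) = y - 7*y/3 = -4*y/3)
L(Z) = -3/Z (L(Z) = 1/(Z - 4*Z/3) = 1/(-Z/3) = -3/Z)
L(9) - 1600*16 = -3/9 - 1600*16 = -3*⅑ - 160*160 = -⅓ - 25600 = -76801/3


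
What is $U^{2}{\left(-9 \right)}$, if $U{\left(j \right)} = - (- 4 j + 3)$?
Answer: $1521$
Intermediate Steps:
$U{\left(j \right)} = -3 + 4 j$ ($U{\left(j \right)} = - (3 - 4 j) = -3 + 4 j$)
$U^{2}{\left(-9 \right)} = \left(-3 + 4 \left(-9\right)\right)^{2} = \left(-3 - 36\right)^{2} = \left(-39\right)^{2} = 1521$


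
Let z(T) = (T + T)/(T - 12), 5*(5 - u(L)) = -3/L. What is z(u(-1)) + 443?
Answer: 8395/19 ≈ 441.84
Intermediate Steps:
u(L) = 5 + 3/(5*L) (u(L) = 5 - (-3)/(5*L) = 5 + 3/(5*L))
z(T) = 2*T/(-12 + T) (z(T) = (2*T)/(-12 + T) = 2*T/(-12 + T))
z(u(-1)) + 443 = 2*(5 + (⅗)/(-1))/(-12 + (5 + (⅗)/(-1))) + 443 = 2*(5 + (⅗)*(-1))/(-12 + (5 + (⅗)*(-1))) + 443 = 2*(5 - ⅗)/(-12 + (5 - ⅗)) + 443 = 2*(22/5)/(-12 + 22/5) + 443 = 2*(22/5)/(-38/5) + 443 = 2*(22/5)*(-5/38) + 443 = -22/19 + 443 = 8395/19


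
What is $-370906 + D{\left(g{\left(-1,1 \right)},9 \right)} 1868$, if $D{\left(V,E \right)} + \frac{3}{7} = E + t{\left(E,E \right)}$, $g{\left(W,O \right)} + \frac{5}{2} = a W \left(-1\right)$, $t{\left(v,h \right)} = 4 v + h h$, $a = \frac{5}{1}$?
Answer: $- \frac{954370}{7} \approx -1.3634 \cdot 10^{5}$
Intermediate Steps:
$a = 5$ ($a = 5 \cdot 1 = 5$)
$t{\left(v,h \right)} = h^{2} + 4 v$ ($t{\left(v,h \right)} = 4 v + h^{2} = h^{2} + 4 v$)
$g{\left(W,O \right)} = - \frac{5}{2} - 5 W$ ($g{\left(W,O \right)} = - \frac{5}{2} + 5 W \left(-1\right) = - \frac{5}{2} - 5 W$)
$D{\left(V,E \right)} = - \frac{3}{7} + E^{2} + 5 E$ ($D{\left(V,E \right)} = - \frac{3}{7} + \left(E + \left(E^{2} + 4 E\right)\right) = - \frac{3}{7} + \left(E^{2} + 5 E\right) = - \frac{3}{7} + E^{2} + 5 E$)
$-370906 + D{\left(g{\left(-1,1 \right)},9 \right)} 1868 = -370906 + \left(- \frac{3}{7} + 9^{2} + 5 \cdot 9\right) 1868 = -370906 + \left(- \frac{3}{7} + 81 + 45\right) 1868 = -370906 + \frac{879}{7} \cdot 1868 = -370906 + \frac{1641972}{7} = - \frac{954370}{7}$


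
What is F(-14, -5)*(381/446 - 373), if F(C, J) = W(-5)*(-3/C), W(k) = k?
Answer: 355665/892 ≈ 398.73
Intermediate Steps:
F(C, J) = 15/C (F(C, J) = -(-15)/C = 15/C)
F(-14, -5)*(381/446 - 373) = (15/(-14))*(381/446 - 373) = (15*(-1/14))*(381*(1/446) - 373) = -15*(381/446 - 373)/14 = -15/14*(-165977/446) = 355665/892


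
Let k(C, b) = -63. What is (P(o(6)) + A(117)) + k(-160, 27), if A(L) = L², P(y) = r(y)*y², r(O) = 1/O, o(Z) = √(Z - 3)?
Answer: 13626 + √3 ≈ 13628.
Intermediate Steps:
o(Z) = √(-3 + Z)
P(y) = y (P(y) = y²/y = y)
(P(o(6)) + A(117)) + k(-160, 27) = (√(-3 + 6) + 117²) - 63 = (√3 + 13689) - 63 = (13689 + √3) - 63 = 13626 + √3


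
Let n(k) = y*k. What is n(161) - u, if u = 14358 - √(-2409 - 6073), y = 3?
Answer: -13875 + I*√8482 ≈ -13875.0 + 92.098*I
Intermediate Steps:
u = 14358 - I*√8482 (u = 14358 - √(-8482) = 14358 - I*√8482 ≈ 14358.0 - 92.098*I)
n(k) = 3*k
n(161) - u = 3*161 - (14358 - I*√8482) = 483 + (-14358 + I*√8482) = -13875 + I*√8482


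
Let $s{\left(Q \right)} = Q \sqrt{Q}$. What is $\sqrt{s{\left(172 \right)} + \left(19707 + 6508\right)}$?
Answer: $\sqrt{26215 + 344 \sqrt{43}} \approx 168.73$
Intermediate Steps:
$s{\left(Q \right)} = Q^{\frac{3}{2}}$
$\sqrt{s{\left(172 \right)} + \left(19707 + 6508\right)} = \sqrt{172^{\frac{3}{2}} + \left(19707 + 6508\right)} = \sqrt{344 \sqrt{43} + 26215} = \sqrt{26215 + 344 \sqrt{43}}$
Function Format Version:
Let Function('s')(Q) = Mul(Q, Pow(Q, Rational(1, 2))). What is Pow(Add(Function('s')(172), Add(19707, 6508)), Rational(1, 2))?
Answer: Pow(Add(26215, Mul(344, Pow(43, Rational(1, 2)))), Rational(1, 2)) ≈ 168.73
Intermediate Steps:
Function('s')(Q) = Pow(Q, Rational(3, 2))
Pow(Add(Function('s')(172), Add(19707, 6508)), Rational(1, 2)) = Pow(Add(Pow(172, Rational(3, 2)), Add(19707, 6508)), Rational(1, 2)) = Pow(Add(Mul(344, Pow(43, Rational(1, 2))), 26215), Rational(1, 2)) = Pow(Add(26215, Mul(344, Pow(43, Rational(1, 2)))), Rational(1, 2))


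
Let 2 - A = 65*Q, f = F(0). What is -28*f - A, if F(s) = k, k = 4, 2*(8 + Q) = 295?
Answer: 17907/2 ≈ 8953.5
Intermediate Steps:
Q = 279/2 (Q = -8 + (1/2)*295 = -8 + 295/2 = 279/2 ≈ 139.50)
F(s) = 4
f = 4
A = -18131/2 (A = 2 - 65*279/2 = 2 - 1*18135/2 = 2 - 18135/2 = -18131/2 ≈ -9065.5)
-28*f - A = -28*4 - 1*(-18131/2) = -112 + 18131/2 = 17907/2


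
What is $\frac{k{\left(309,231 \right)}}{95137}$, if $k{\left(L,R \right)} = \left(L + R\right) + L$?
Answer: $\frac{849}{95137} \approx 0.008924$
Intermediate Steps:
$k{\left(L,R \right)} = R + 2 L$
$\frac{k{\left(309,231 \right)}}{95137} = \frac{231 + 2 \cdot 309}{95137} = \left(231 + 618\right) \frac{1}{95137} = 849 \cdot \frac{1}{95137} = \frac{849}{95137}$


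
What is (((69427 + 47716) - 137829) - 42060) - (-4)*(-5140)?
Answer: -83306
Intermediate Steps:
(((69427 + 47716) - 137829) - 42060) - (-4)*(-5140) = ((117143 - 137829) - 42060) - 1*20560 = (-20686 - 42060) - 20560 = -62746 - 20560 = -83306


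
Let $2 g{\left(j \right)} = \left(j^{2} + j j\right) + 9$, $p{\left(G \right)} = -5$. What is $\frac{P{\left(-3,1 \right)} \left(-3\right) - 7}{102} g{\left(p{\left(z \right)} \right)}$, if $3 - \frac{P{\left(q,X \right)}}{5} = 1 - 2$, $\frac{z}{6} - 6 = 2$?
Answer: $- \frac{3953}{204} \approx -19.377$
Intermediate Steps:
$z = 48$ ($z = 36 + 6 \cdot 2 = 36 + 12 = 48$)
$P{\left(q,X \right)} = 20$ ($P{\left(q,X \right)} = 15 - 5 \left(1 - 2\right) = 15 - -5 = 15 + 5 = 20$)
$g{\left(j \right)} = \frac{9}{2} + j^{2}$ ($g{\left(j \right)} = \frac{\left(j^{2} + j j\right) + 9}{2} = \frac{\left(j^{2} + j^{2}\right) + 9}{2} = \frac{2 j^{2} + 9}{2} = \frac{9 + 2 j^{2}}{2} = \frac{9}{2} + j^{2}$)
$\frac{P{\left(-3,1 \right)} \left(-3\right) - 7}{102} g{\left(p{\left(z \right)} \right)} = \frac{20 \left(-3\right) - 7}{102} \left(\frac{9}{2} + \left(-5\right)^{2}\right) = \left(-60 - 7\right) \frac{1}{102} \left(\frac{9}{2} + 25\right) = \left(-67\right) \frac{1}{102} \cdot \frac{59}{2} = \left(- \frac{67}{102}\right) \frac{59}{2} = - \frac{3953}{204}$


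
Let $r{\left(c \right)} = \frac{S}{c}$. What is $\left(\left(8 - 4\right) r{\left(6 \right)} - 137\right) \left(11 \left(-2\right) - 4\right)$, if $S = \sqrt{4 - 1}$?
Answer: $3562 - \frac{52 \sqrt{3}}{3} \approx 3532.0$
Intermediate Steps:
$S = \sqrt{3} \approx 1.732$
$r{\left(c \right)} = \frac{\sqrt{3}}{c}$
$\left(\left(8 - 4\right) r{\left(6 \right)} - 137\right) \left(11 \left(-2\right) - 4\right) = \left(\left(8 - 4\right) \frac{\sqrt{3}}{6} - 137\right) \left(11 \left(-2\right) - 4\right) = \left(4 \sqrt{3} \cdot \frac{1}{6} - 137\right) \left(-22 - 4\right) = \left(4 \frac{\sqrt{3}}{6} - 137\right) \left(-26\right) = \left(\frac{2 \sqrt{3}}{3} - 137\right) \left(-26\right) = \left(-137 + \frac{2 \sqrt{3}}{3}\right) \left(-26\right) = 3562 - \frac{52 \sqrt{3}}{3}$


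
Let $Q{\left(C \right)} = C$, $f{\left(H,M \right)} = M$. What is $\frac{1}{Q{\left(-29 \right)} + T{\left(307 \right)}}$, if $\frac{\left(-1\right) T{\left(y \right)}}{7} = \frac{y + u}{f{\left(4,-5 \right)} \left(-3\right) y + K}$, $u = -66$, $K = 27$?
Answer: $- \frac{4632}{136015} \approx -0.034055$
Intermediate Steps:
$T{\left(y \right)} = - \frac{7 \left(-66 + y\right)}{27 + 15 y}$ ($T{\left(y \right)} = - 7 \frac{y - 66}{\left(-5\right) \left(-3\right) y + 27} = - 7 \frac{-66 + y}{15 y + 27} = - 7 \frac{-66 + y}{27 + 15 y} = - \frac{7 \left(-66 + y\right)}{27 + 15 y}$)
$\frac{1}{Q{\left(-29 \right)} + T{\left(307 \right)}} = \frac{1}{-29 + \frac{7 \left(66 - 307\right)}{3 \left(9 + 5 \cdot 307\right)}} = \frac{1}{-29 + \frac{7 \left(66 - 307\right)}{3 \left(9 + 1535\right)}} = \frac{1}{-29 + \frac{7}{3} \cdot \frac{1}{1544} \left(-241\right)} = \frac{1}{-29 - \frac{1687}{4632}} = \frac{1}{- \frac{136015}{4632}} = - \frac{4632}{136015}$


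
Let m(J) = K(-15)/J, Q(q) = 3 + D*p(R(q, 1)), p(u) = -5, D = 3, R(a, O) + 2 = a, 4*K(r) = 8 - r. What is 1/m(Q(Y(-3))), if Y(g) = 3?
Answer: -48/23 ≈ -2.0870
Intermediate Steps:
K(r) = 2 - r/4 (K(r) = (8 - r)/4 = 2 - r/4)
R(a, O) = -2 + a
Q(q) = -12 (Q(q) = 3 + 3*(-5) = 3 - 15 = -12)
m(J) = 23/(4*J) (m(J) = (2 - 1/4*(-15))/J = (2 + 15/4)/J = 23/(4*J))
1/m(Q(Y(-3))) = 1/((23/4)/(-12)) = 1/((23/4)*(-1/12)) = 1/(-23/48) = -48/23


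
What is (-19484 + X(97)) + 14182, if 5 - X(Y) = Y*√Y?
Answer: -5297 - 97*√97 ≈ -6252.3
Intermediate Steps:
X(Y) = 5 - Y^(3/2) (X(Y) = 5 - Y*√Y = 5 - Y^(3/2))
(-19484 + X(97)) + 14182 = (-19484 + (5 - 97^(3/2))) + 14182 = (-19484 + (5 - 97*√97)) + 14182 = (-19479 - 97*√97) + 14182 = -5297 - 97*√97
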